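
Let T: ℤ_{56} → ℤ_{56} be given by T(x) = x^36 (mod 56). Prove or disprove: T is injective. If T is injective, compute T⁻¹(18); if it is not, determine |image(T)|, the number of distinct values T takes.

4

T(1) = 1^36 = 1.
T(3): Repeated squaring mod 56: 3^1 ≡ 3, 3^2 ≡ 3² = 9, 3^4 ≡ 9² = 81 ≡ 25, 3^8 ≡ 25² = 625 ≡ 9, 3^16 ≡ 9² = 81 ≡ 25, 3^32 ≡ 25² = 625 ≡ 9. Since 36 = 32 + 4, 3^36 ≡ 9·25: 9·25 = 225 ≡ 1. So 3^36 ≡ 1 (mod 56).
So T(1) = T(3) = 1 while 1 ≠ 3, therefore T is not injective.
Since T is not injective, we determine |image(T)|. Computing x^36 mod 56 for each x (by repeated squaring, reducing mod 56 at every step), the values T(0), T(1), …, T(55) are: 0, 1, 8, 1, 8, 1, 8, 49, 8, 1, 8, 1, 8, 1, 0, 1, 8, 1, 8, 1, 8, 49, 8, 1, 8, 1, 8, 1, 0, 1, 8, 1, 8, 1, 8, 49, 8, 1, 8, 1, 8, 1, 0, 1, 8, 1, 8, 1, 8, 49, 8, 1, 8, 1, 8, 1.
The distinct values are {0, 1, 8, 49}; there are 4 of them.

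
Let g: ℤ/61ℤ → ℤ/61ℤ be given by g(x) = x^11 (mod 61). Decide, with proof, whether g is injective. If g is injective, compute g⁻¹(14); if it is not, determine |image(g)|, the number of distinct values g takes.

48

Since 61 is prime, the nonzero elements of ℤ/61ℤ form a cyclic group of order 60.
As gcd(11, 60) = 1, raising to the 11th power is a bijection on this group: if a^11 ≡ b^11 then (ab^{−1})^11 = 1, and the only element of order dividing gcd(11, 60) = 1 is 1, so a = b.
With g(0) = 0 this makes g injective on all of ℤ/61ℤ, hence bijective (finite equal-size domain and codomain). In particular g is injective.
Since g is injective, we find the preimage of 14. The inverse of x ↦ x^11 on (ℤ/61ℤ)^× is x ↦ x^11, because 11·11 = 121 = 2·60 + 1 ≡ 1 (mod 60) and x^{60} = 1 for x ≠ 0 (Fermat). So g⁻¹(14) = 14^11 mod 61.
Repeated squaring mod 61: 14^1 ≡ 14, 14^2 ≡ 14² = 196 ≡ 13, 14^4 ≡ 13² = 169 ≡ 47, 14^8 ≡ 47² = 2209 ≡ 13. Since 11 = 8 + 2 + 1, 14^11 ≡ 13·13·14: 13·13 = 169 ≡ 47, then 47·14 = 658 ≡ 48. So 14^11 ≡ 48 (mod 61).
Hence g⁻¹(14) = 48.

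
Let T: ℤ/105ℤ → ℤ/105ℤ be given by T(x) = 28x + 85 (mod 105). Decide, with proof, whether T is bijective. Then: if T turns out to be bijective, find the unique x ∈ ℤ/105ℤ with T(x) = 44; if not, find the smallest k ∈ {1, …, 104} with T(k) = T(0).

15

Recall that T is injective if T(s) = T(t) implies s = t.
We have gcd(28, 105) = 7 > 1. Taking s = 0 and t = 15: T(0) = 85 and T(15) = 28·15 + 85 = 505 ≡ 85 (mod 105).
So T(0) = T(15) while 0 ≠ 15, hence T is not injective, hence not bijective.
Since T is not bijective, we find the least positive k with T(k) = T(0): this means 28k ≡ 0 (mod 105), i.e. 105 ∣ 28k. Since gcd(28, 105) = 7, dividing through by 7 this holds exactly when 15 ∣ 4k, and as gcd(4, 15) = 1, exactly when 15 ∣ k.
The smallest positive such k is 15.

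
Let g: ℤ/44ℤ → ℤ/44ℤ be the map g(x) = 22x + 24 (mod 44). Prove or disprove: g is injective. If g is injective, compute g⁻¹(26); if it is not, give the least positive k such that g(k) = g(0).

2

We have gcd(22, 44) = 22 > 1. Taking a = 0 and b = 2: g(0) = 24 and g(2) = 22·2 + 24 = 68 ≡ 24 (mod 44).
So g(0) = g(2) while 0 ≠ 2, thus g is not injective.
Since g is not injective, we find the least positive k with g(k) = g(0): this means 22k ≡ 0 (mod 44), i.e. 44 ∣ 22k. Since gcd(22, 44) = 22, dividing through by 22 this holds exactly when 2 ∣ k.
The smallest positive such k is 2.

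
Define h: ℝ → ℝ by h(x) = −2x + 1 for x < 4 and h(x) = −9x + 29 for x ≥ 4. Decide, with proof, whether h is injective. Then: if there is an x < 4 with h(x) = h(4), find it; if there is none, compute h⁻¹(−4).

5/2

Both pieces are strictly decreasing (slopes −2 and −9), so each is injective on its own interval.
The left piece maps (−∞, 4) onto (−7, ∞); the right piece maps [4, ∞) onto (−∞, −7].
These images are disjoint, so no value is attained by both pieces. So h is injective.
Because the two images are disjoint, no x < 4 has h(x) = h(4), so we compute h⁻¹(−4): −4 lies in (−7, ∞), so solve −2x + 1 = −4: x = (−4 − 1)/(−2) = 5/2.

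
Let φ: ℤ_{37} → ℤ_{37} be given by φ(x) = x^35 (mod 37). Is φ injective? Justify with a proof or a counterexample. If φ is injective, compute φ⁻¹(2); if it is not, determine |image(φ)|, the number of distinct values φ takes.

19

Since 37 is prime, the nonzero elements of ℤ_{37} form a cyclic group of order 36.
As gcd(35, 36) = 1, raising to the 35th power is a bijection on this group: if x_1^35 ≡ x_2^35 then (x_1x_2^{−1})^35 = 1, and the only element of order dividing gcd(35, 36) = 1 is 1, so x_1 = x_2.
With φ(0) = 0 this makes φ injective on all of ℤ_{37}, hence bijective (finite equal-size domain and codomain). In particular φ is injective.
Since φ is injective, we find the preimage of 2. The inverse of x ↦ x^35 on (ℤ_{37})^× is x ↦ x^35, because 35·35 = 1225 = 34·36 + 1 ≡ 1 (mod 36) and x^{36} = 1 for x ≠ 0 (Fermat). So φ⁻¹(2) = 2^35 mod 37.
Repeated squaring mod 37: 2^1 ≡ 2, 2^2 ≡ 2² = 4, 2^4 ≡ 4² = 16, 2^8 ≡ 16² = 256 ≡ 34, 2^16 ≡ 34² = 1156 ≡ 9, 2^32 ≡ 9² = 81 ≡ 7. Since 35 = 32 + 2 + 1, 2^35 ≡ 7·4·2: 7·4 = 28, then 28·2 = 56 ≡ 19. So 2^35 ≡ 19 (mod 37).
Hence φ⁻¹(2) = 19.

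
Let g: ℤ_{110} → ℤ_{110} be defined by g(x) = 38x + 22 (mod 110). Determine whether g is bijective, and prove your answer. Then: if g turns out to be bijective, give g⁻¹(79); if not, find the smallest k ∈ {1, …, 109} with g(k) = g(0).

We have gcd(38, 110) = 2 > 1. Taking a = 0 and b = 55: g(0) = 22 and g(55) = 38·55 + 22 = 2112 ≡ 22 (mod 110).
So g(0) = g(55) while 0 ≠ 55, therefore g is not injective, hence not bijective.
Since g is not bijective, we find the least positive k with g(k) = g(0): this means 38k ≡ 0 (mod 110), i.e. 110 ∣ 38k. Since gcd(38, 110) = 2, dividing through by 2 this holds exactly when 55 ∣ 19k, and as gcd(19, 55) = 1, exactly when 55 ∣ k.
The smallest positive such k is 55.

55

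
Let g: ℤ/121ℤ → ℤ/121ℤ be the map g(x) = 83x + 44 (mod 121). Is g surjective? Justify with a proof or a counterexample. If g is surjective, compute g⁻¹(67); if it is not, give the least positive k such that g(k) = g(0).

Since gcd(83, 121) = 1, 83 is invertible modulo 121. Euclid's algorithm: 121 = 1·83 + 38, 83 = 2·38 + 7, 38 = 5·7 + 3, 7 = 2·3 + 1; back-substituting gives 1 = 35·83 − 24·121, so 83⁻¹ ≡ 35 (mod 121).
For any y ∈ ℤ/121ℤ, x = 35(y − 44) mod 121 satisfies g(x) = 83·35(y − 44) + 44 ≡ y (since 83·35 ≡ 1 mod 121). So every y has a preimage.
Hence g is surjective.
Since g is surjective, we find g⁻¹(67): we need 83x ≡ 67 − 44 ≡ 23 (mod 121). Using 83⁻¹ = 35: x ≡ 35·23 = 805 = 6·121 + 79, so x = 79.
Check: g(79) = 83·79 + 44 = 6601 = 54·121 + 67 ≡ 67 (mod 121).

79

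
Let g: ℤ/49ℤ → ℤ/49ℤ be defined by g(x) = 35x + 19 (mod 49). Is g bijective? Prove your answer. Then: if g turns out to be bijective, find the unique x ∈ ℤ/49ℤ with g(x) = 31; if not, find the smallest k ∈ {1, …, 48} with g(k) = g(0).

Recall that g is injective if g(a) = g(b) implies a = b.
We have gcd(35, 49) = 7 > 1. Taking a = 0 and b = 7: g(0) = 19 and g(7) = 35·7 + 19 = 264 ≡ 19 (mod 49).
So g(0) = g(7) while 0 ≠ 7, thus g is not injective, hence not bijective.
Since g is not bijective, we find the least positive k with g(k) = g(0): this means 35k ≡ 0 (mod 49), i.e. 49 ∣ 35k. Since gcd(35, 49) = 7, dividing through by 7 this holds exactly when 7 ∣ 5k, and as gcd(5, 7) = 1, exactly when 7 ∣ k.
The smallest positive such k is 7.

7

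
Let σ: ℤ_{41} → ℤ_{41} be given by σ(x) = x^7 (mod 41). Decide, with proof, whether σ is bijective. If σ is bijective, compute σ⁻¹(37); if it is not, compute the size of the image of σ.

18

Since 41 is prime, the nonzero elements of ℤ_{41} form a cyclic group of order 40.
As gcd(7, 40) = 1, raising to the 7th power is a bijection on this group: if s^7 ≡ t^7 then (st^{−1})^7 = 1, and the only element of order dividing gcd(7, 40) = 1 is 1, so s = t.
With σ(0) = 0 this makes σ injective on all of ℤ_{41}, hence bijective (finite equal-size domain and codomain). In particular σ is bijective.
Since σ is bijective, we find the preimage of 37. The inverse of x ↦ x^7 on (ℤ_{41})^× is x ↦ x^23, because 7·23 = 161 = 4·40 + 1 ≡ 1 (mod 40) and x^{40} = 1 for x ≠ 0 (Fermat). So σ⁻¹(37) = 37^23 mod 41.
Repeated squaring mod 41: 37^1 ≡ 37, 37^2 ≡ 37² = 1369 ≡ 16, 37^4 ≡ 16² = 256 ≡ 10, 37^8 ≡ 10² = 100 ≡ 18, 37^16 ≡ 18² = 324 ≡ 37. Since 23 = 16 + 4 + 2 + 1, 37^23 ≡ 37·10·16·37: 37·10 = 370 ≡ 1, then 1·16 = 16, then 16·37 = 592 ≡ 18. So 37^23 ≡ 18 (mod 41).
Hence σ⁻¹(37) = 18.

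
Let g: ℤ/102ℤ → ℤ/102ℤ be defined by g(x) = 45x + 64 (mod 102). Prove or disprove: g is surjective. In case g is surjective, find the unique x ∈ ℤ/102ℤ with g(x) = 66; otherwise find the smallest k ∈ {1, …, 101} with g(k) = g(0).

Recall: g is surjective if every y in the codomain equals g(x) for some x in the domain.
Since gcd(45, 102) = 3, we have 45x ≡ 0 (mod 3) for all x, so g(x) ≡ 1 (mod 3).
But 0 ≢ 1 (mod 3), so 0 ∈ ℤ/102ℤ has no preimage. So g is not surjective.
Since g is not surjective, we find the least positive k with g(k) = g(0): this means 45k ≡ 0 (mod 102), i.e. 102 ∣ 45k. Since gcd(45, 102) = 3, dividing through by 3 this holds exactly when 34 ∣ 15k, and as gcd(15, 34) = 1, exactly when 34 ∣ k.
The smallest positive such k is 34.

34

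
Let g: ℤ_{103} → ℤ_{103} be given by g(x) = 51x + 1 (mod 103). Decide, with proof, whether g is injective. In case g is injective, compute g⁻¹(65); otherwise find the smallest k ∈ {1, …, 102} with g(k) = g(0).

78

Suppose g(s) = g(t) in ℤ_{103}. Then 51s + 1 ≡ 51t + 1 (mod 103), so 51(s − t) ≡ 0 (mod 103).
Since gcd(51, 103) = 1, 51 is invertible modulo 103, therefore s − t ≡ 0 (mod 103), i.e. s = t.
Therefore g is injective.
We now compute 51⁻¹ mod 103 explicitly. Euclid's algorithm: 103 = 2·51 + 1; back-substituting gives 1 = 101·51 − 50·103, so 51⁻¹ ≡ 101 (mod 103).
Since g is injective, we compute g⁻¹(65): solve 51x + 1 ≡ 65 (mod 103), i.e. 51x ≡ 64 (mod 103).
Multiplying by 51⁻¹ = 101 gives x ≡ 101·64 = 6464 = 62·103 + 78 ≡ 78 (mod 103).
Check: g(78) = 51·78 + 1 = 3979 = 38·103 + 65 ≡ 65 (mod 103).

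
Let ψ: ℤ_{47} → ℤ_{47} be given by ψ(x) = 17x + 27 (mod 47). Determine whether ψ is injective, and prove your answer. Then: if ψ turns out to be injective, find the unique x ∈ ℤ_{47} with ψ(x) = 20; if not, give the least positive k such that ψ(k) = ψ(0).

If ψ(s) = ψ(t), then 17s ≡ 17t (mod 47). Because gcd(17, 47) = 1, we may cancel 17 to get s ≡ t (mod 47).
So ψ is injective.
We now compute 17⁻¹ mod 47 explicitly. Euclid's algorithm: 47 = 2·17 + 13, 17 = 1·13 + 4, 13 = 3·4 + 1; back-substituting gives 1 = 36·17 − 13·47, so 17⁻¹ ≡ 36 (mod 47).
Since ψ is injective, we find ψ⁻¹(20): we need 17x ≡ 20 − 27 ≡ 40 (mod 47). Using 17⁻¹ = 36: x ≡ 36·40 = 1440 = 30·47 + 30, so x = 30.
Check: ψ(30) = 17·30 + 27 = 537 = 11·47 + 20 ≡ 20 (mod 47).

30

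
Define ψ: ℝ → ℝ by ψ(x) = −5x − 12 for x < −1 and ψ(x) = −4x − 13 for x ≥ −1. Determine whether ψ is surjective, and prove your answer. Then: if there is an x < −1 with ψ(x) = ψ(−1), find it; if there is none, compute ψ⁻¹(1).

Both pieces are strictly decreasing (slopes −5 and −4), so each is injective on its own interval.
The left piece maps (−∞, −1) onto (−7, ∞); the right piece maps [−1, ∞) onto (−∞, −9].
The union (−7, ∞) ∪ (−∞, −9] omits the interval between −7 and −9; in particular −7 has no preimage. So ψ is not surjective.
Because the two images are disjoint, no x < −1 has ψ(x) = ψ(−1), so we compute ψ⁻¹(1): 1 lies in (−7, ∞), so solve −5x − 12 = 1: x = (1 + 12)/(−5) = −13/5.

-13/5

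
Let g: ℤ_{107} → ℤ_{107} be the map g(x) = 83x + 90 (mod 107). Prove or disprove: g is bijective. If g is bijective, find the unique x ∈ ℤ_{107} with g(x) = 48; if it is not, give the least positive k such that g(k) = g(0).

82

Suppose g(a) = g(b) in ℤ_{107}. Then 83a + 90 ≡ 83b + 90 (mod 107), so 83(a − b) ≡ 0 (mod 107).
Since gcd(83, 107) = 1, 83 is invertible modulo 107, so a − b ≡ 0 (mod 107), i.e. a = b.
We now compute 83⁻¹ mod 107 explicitly. Euclid's algorithm: 107 = 1·83 + 24, 83 = 3·24 + 11, 24 = 2·11 + 2, 11 = 5·2 + 1; back-substituting gives 1 = 49·83 − 38·107, so 83⁻¹ ≡ 49 (mod 107).
For any y ∈ ℤ_{107}, x = 49(y − 90) mod 107 satisfies g(x) = 83·49(y − 90) + 90 ≡ y (since 83·49 ≡ 1 mod 107). So every y has a preimage.
Therefore g is bijective.
Since g is bijective, we find g⁻¹(48): we need 83x ≡ 48 − 90 ≡ 65 (mod 107). Using 83⁻¹ = 49: x ≡ 49·65 = 3185 = 29·107 + 82, so x = 82.
Check: g(82) = 83·82 + 90 = 6896 = 64·107 + 48 ≡ 48 (mod 107).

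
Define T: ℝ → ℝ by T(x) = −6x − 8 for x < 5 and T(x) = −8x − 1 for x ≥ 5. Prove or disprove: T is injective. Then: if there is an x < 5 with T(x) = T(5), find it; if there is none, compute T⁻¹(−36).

14/3

Both pieces are strictly decreasing (slopes −6 and −8), so each is injective on its own interval.
The left piece maps (−∞, 5) onto (−38, ∞); the right piece maps [5, ∞) onto (−∞, −41].
These images are disjoint, so no value is attained by both pieces. Thus T is injective.
Because the two images are disjoint, no x < 5 has T(x) = T(5), so we compute T⁻¹(−36): −36 lies in (−38, ∞), so solve −6x − 8 = −36: x = (−36 + 8)/(−6) = 14/3.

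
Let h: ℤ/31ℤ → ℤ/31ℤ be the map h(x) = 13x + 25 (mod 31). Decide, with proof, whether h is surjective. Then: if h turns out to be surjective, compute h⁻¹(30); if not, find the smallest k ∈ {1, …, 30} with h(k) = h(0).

Recall: h is surjective if every y in the codomain equals h(x) for some x in the domain.
Since gcd(13, 31) = 1, 13 is invertible modulo 31. Euclid's algorithm: 31 = 2·13 + 5, 13 = 2·5 + 3, 5 = 1·3 + 2, 3 = 1·2 + 1; back-substituting gives 1 = 12·13 − 5·31, so 13⁻¹ ≡ 12 (mod 31).
For any y ∈ ℤ/31ℤ, x = 12(y − 25) mod 31 satisfies h(x) = 13·12(y − 25) + 25 ≡ y (since 13·12 ≡ 1 mod 31). So every y has a preimage.
So h is surjective.
Since h is surjective, we find h⁻¹(30): we need 13x ≡ 30 − 25 ≡ 5 (mod 31). Using 13⁻¹ = 12: x ≡ 12·5 = 60 = 1·31 + 29, so x = 29.
Check: h(29) = 13·29 + 25 = 402 = 12·31 + 30 ≡ 30 (mod 31).

29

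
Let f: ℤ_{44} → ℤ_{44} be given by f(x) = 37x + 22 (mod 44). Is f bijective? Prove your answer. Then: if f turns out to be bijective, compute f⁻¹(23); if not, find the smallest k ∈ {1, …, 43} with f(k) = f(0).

25

Suppose f(u) = f(v) in ℤ_{44}. Then 37u + 22 ≡ 37v + 22 (mod 44), so 37(u − v) ≡ 0 (mod 44).
Since gcd(37, 44) = 1, 37 is invertible modulo 44, so u − v ≡ 0 (mod 44), i.e. u = v.
We now compute 37⁻¹ mod 44 explicitly. Euclid's algorithm: 44 = 1·37 + 7, 37 = 5·7 + 2, 7 = 3·2 + 1; back-substituting gives 1 = 25·37 − 21·44, so 37⁻¹ ≡ 25 (mod 44).
For any y ∈ ℤ_{44}, x = 25(y − 22) mod 44 satisfies f(x) = 37·25(y − 22) + 22 ≡ y (since 37·25 ≡ 1 mod 44). So every y has a preimage.
Therefore f is bijective.
Since f is bijective, we compute f⁻¹(23): solve 37x + 22 ≡ 23 (mod 44), i.e. 37x ≡ 1 (mod 44).
Multiplying by 37⁻¹ = 25 gives x ≡ 25·1 = 25 ≡ 25 (mod 44).
Check: f(25) = 37·25 + 22 = 947 = 21·44 + 23 ≡ 23 (mod 44).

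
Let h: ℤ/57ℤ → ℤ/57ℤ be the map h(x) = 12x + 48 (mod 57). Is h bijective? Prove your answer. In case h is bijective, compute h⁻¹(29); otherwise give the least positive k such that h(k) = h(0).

19

We have gcd(12, 57) = 3 > 1. Taking a = 0 and b = 19: h(0) = 48 and h(19) = 12·19 + 48 = 276 ≡ 48 (mod 57).
So h(0) = h(19) while 0 ≠ 19, thus h is not injective, hence not bijective.
Since h is not bijective, we find the least positive k with h(k) = h(0): this means 12k ≡ 0 (mod 57), i.e. 57 ∣ 12k. Since gcd(12, 57) = 3, dividing through by 3 this holds exactly when 19 ∣ 4k, and as gcd(4, 19) = 1, exactly when 19 ∣ k.
The smallest positive such k is 19.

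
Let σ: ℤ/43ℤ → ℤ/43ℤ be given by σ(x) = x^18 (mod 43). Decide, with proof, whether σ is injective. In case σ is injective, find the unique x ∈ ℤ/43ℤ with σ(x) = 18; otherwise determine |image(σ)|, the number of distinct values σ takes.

8

σ(1) = 1^18 = 1.
σ(6): Repeated squaring mod 43: 6^1 ≡ 6, 6^2 ≡ 6² = 36, 6^4 ≡ 36² = 1296 ≡ 6, 6^8 ≡ 6² = 36, 6^16 ≡ 36² = 1296 ≡ 6. Since 18 = 16 + 2, 6^18 ≡ 6·36: 6·36 = 216 ≡ 1. So 6^18 ≡ 1 (mod 43).
So σ(1) = σ(6) = 1 while 1 ≠ 6, thus σ is not injective.
Since σ is not injective, we determine |image(σ)|. Computing x^18 mod 43 for each x (by repeated squaring, reducing mod 43 at every step), the values σ(0), σ(1), …, σ(42) are: 0, 1, 16, 35, 41, 11, 1, 1, 11, 21, 4, 21, 16, 11, 16, 41, 4, 4, 35, 41, 21, 35, 35, 21, 41, 35, 4, 4, 41, 16, 11, 16, 21, 4, 21, 11, 1, 1, 11, 41, 35, 16, 1.
The distinct values are {0, 1, 4, 11, 16, 21, 35, 41}; there are 8 of them.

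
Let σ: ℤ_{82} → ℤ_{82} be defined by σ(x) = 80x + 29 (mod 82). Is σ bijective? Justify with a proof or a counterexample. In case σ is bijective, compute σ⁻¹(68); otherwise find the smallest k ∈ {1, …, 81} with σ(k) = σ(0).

Recall that σ is injective when σ(a) = σ(b) forces a = b.
We have gcd(80, 82) = 2 > 1. Taking a = 0 and b = 41: σ(0) = 29 and σ(41) = 80·41 + 29 = 3309 ≡ 29 (mod 82).
So σ(0) = σ(41) while 0 ≠ 41, thus σ is not injective, hence not bijective.
Since σ is not bijective, we find the least positive k with σ(k) = σ(0): this means 80k ≡ 0 (mod 82), i.e. 82 ∣ 80k. Since gcd(80, 82) = 2, dividing through by 2 this holds exactly when 41 ∣ 40k, and as gcd(40, 41) = 1, exactly when 41 ∣ k.
The smallest positive such k is 41.

41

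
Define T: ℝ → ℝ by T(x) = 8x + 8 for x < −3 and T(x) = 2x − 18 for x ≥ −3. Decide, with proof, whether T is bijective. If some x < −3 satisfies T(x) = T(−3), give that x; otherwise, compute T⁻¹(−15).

-4

Both pieces are strictly increasing (slopes 8 and 2), so each is injective on its own interval.
The left piece maps (−∞, −3) onto (−∞, −16); the right piece maps [−3, ∞) onto [−24, ∞).
These images overlap. In particular T(−3) = −24 (right piece), and solving 8x + 8 = −24 on the left piece gives x = −4 < −3.
So T(−4) = T(−3) with −4 ≠ −3, and T is not injective, hence not bijective. This x = −4 is the requested value below −3.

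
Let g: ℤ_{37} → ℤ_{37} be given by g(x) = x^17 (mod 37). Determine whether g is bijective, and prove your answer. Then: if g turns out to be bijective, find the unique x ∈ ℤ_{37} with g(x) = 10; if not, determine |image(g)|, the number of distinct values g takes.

26

Since 37 is prime, the nonzero elements of ℤ_{37} form a cyclic group of order 36.
As gcd(17, 36) = 1, raising to the 17th power is a bijection on this group: if x_1^17 ≡ x_2^17 then (x_1x_2^{−1})^17 = 1, and the only element of order dividing gcd(17, 36) = 1 is 1, so x_1 = x_2.
With g(0) = 0 this makes g injective on all of ℤ_{37}, hence bijective (finite equal-size domain and codomain). In particular g is bijective.
Since g is bijective, we find the preimage of 10. The inverse of x ↦ x^17 on (ℤ_{37})^× is x ↦ x^17, because 17·17 = 289 = 8·36 + 1 ≡ 1 (mod 36) and x^{36} = 1 for x ≠ 0 (Fermat). So g⁻¹(10) = 10^17 mod 37.
Repeated squaring mod 37: 10^1 ≡ 10, 10^2 ≡ 10² = 100 ≡ 26, 10^4 ≡ 26² = 676 ≡ 10, 10^8 ≡ 10² = 100 ≡ 26, 10^16 ≡ 26² = 676 ≡ 10. Since 17 = 16 + 1, 10^17 ≡ 10·10: 10·10 = 100 ≡ 26. So 10^17 ≡ 26 (mod 37).
Hence g⁻¹(10) = 26.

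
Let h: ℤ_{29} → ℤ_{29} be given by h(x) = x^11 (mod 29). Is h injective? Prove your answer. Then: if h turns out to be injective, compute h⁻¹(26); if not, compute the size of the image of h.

Since 29 is prime, the nonzero elements of ℤ_{29} form a cyclic group of order 28.
As gcd(11, 28) = 1, raising to the 11th power is a bijection on this group: if x_1^11 ≡ x_2^11 then (x_1x_2^{−1})^11 = 1, and the only element of order dividing gcd(11, 28) = 1 is 1, so x_1 = x_2.
With h(0) = 0 this makes h injective on all of ℤ_{29}, hence bijective (finite equal-size domain and codomain). In particular h is injective.
Since h is injective, we find the preimage of 26. The inverse of x ↦ x^11 on (ℤ_{29})^× is x ↦ x^23, because 11·23 = 253 = 9·28 + 1 ≡ 1 (mod 28) and x^{28} = 1 for x ≠ 0 (Fermat). So h⁻¹(26) = 26^23 mod 29.
Repeated squaring mod 29: 26^1 ≡ 26, 26^2 ≡ 26² = 676 ≡ 9, 26^4 ≡ 9² = 81 ≡ 23, 26^8 ≡ 23² = 529 ≡ 7, 26^16 ≡ 7² = 49 ≡ 20. Since 23 = 16 + 4 + 2 + 1, 26^23 ≡ 20·23·9·26: 20·23 = 460 ≡ 25, then 25·9 = 225 ≡ 22, then 22·26 = 572 ≡ 21. So 26^23 ≡ 21 (mod 29).
Hence h⁻¹(26) = 21.

21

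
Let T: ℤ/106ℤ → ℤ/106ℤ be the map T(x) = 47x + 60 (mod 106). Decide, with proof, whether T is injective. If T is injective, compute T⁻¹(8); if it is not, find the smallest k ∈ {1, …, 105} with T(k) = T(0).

44

By definition, T is injective when T(x_1) = T(x_2) forces x_1 = x_2.
If T(x_1) = T(x_2), then 47x_1 ≡ 47x_2 (mod 106). Because gcd(47, 106) = 1, we may cancel 47 to get x_1 ≡ x_2 (mod 106).
So T is injective.
We now compute 47⁻¹ mod 106 explicitly. Euclid's algorithm: 106 = 2·47 + 12, 47 = 3·12 + 11, 12 = 1·11 + 1; back-substituting gives 1 = 97·47 − 43·106, so 47⁻¹ ≡ 97 (mod 106).
Since T is injective, we find T⁻¹(8): we need 47x ≡ 8 − 60 ≡ 54 (mod 106). Using 47⁻¹ = 97: x ≡ 97·54 = 5238 = 49·106 + 44, so x = 44.
Check: T(44) = 47·44 + 60 = 2128 = 20·106 + 8 ≡ 8 (mod 106).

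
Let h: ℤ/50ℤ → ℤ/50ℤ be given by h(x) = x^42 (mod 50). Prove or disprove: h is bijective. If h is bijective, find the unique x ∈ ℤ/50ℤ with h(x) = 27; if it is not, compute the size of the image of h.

22

h(0) = 0^42 = 0.
h(10): Repeated squaring mod 50: 10^1 ≡ 10, 10^2 ≡ 10² = 100 ≡ 0, 10^4 ≡ 0² = 0, 10^8 ≡ 0² = 0, 10^16 ≡ 0² = 0, 10^32 ≡ 0² = 0. Since 42 = 32 + 8 + 2, 10^42 ≡ 0·0·0: 0·0 = 0, then 0·0 = 0. So 10^42 ≡ 0 (mod 50).
So h(0) = h(10) = 0 while 0 ≠ 10, thus h is not injective, hence not bijective.
Since h is not bijective, we determine |image(h)|. Computing x^42 mod 50 for each x (by repeated squaring, reducing mod 50 at every step), the values h(0), h(1), …, h(49) are: 0, 1, 4, 9, 16, 25, 36, 49, 14, 31, 0, 21, 44, 19, 46, 25, 6, 39, 24, 11, 0, 41, 34, 29, 26, 25, 26, 29, 34, 41, 0, 11, 24, 39, 6, 25, 46, 19, 44, 21, 0, 31, 14, 49, 36, 25, 16, 9, 4, 1.
The distinct values are {0, 1, 4, 6, 9, 11, 14, 16, 19, 21, 24, 25, 26, 29, 31, 34, 36, 39, 41, 44, 46, 49}; there are 22 of them.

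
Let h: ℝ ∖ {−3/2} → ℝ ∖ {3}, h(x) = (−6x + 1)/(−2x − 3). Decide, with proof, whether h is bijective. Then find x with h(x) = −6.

-17/18

Suppose h(s) = h(t). Cross-multiplying: (−6s + 1)(−2t − 3) = (−6t + 1)(−2s − 3).
Expanding both sides and cancelling the symmetric terms leaves 20·(s − t) = 0. Since 20 ≠ 0, s = t. Thus h is injective.
For any y ≠ 3, solving y(−2x − 3) = −6x + 1 for x gives a well-defined x ≠ −3/2. So h is surjective.
Hence h is bijective.
Solving h(x) = −6: cross-multiplying gives −6x + 1 = −6(−2x − 3), which rearranges to −18x = 17, so x = −17/18.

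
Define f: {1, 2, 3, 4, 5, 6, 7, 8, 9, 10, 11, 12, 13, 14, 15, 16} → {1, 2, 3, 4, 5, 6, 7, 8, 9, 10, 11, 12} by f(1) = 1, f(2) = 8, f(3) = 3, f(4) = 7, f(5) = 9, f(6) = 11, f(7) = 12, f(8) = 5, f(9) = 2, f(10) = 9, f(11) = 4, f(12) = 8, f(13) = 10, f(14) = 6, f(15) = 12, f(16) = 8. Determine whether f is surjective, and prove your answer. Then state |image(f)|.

12

Every element of the codomain has a preimage: 1 = f(1), 2 = f(9), 3 = f(3), 4 = f(11), 5 = f(8), 6 = f(14), 7 = f(4), 8 = f(2), 9 = f(5), 10 = f(13), 11 = f(6), 12 = f(7).
Therefore f is surjective.
The image of f is {1, 2, 3, 4, 5, 6, 7, 8, 9, 10, 11, 12}, which has 12 elements.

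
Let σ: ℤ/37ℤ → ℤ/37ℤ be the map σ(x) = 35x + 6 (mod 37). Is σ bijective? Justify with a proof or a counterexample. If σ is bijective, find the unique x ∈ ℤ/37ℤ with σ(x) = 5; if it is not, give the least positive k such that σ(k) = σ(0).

19

If σ(x_1) = σ(x_2), then 35x_1 ≡ 35x_2 (mod 37). Because gcd(35, 37) = 1, we may cancel 35 to get x_1 ≡ x_2 (mod 37).
We now compute 35⁻¹ mod 37 explicitly. Euclid's algorithm: 37 = 1·35 + 2, 35 = 17·2 + 1; back-substituting gives 1 = 18·35 − 17·37, so 35⁻¹ ≡ 18 (mod 37).
Then y ↦ 18(y − 6) is a two-sided inverse to σ, so every y ∈ ℤ/37ℤ has a preimage.
So σ is bijective.
Since σ is bijective, we compute σ⁻¹(5): solve 35x + 6 ≡ 5 (mod 37), i.e. 35x ≡ 36 (mod 37).
Multiplying by 35⁻¹ = 18 gives x ≡ 18·36 = 648 = 17·37 + 19 ≡ 19 (mod 37).
Check: σ(19) = 35·19 + 6 = 671 = 18·37 + 5 ≡ 5 (mod 37).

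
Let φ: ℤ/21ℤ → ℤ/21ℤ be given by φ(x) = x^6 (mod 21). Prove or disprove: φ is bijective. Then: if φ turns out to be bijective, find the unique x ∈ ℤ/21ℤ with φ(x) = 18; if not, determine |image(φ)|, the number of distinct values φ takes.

φ(1) = 1^6 = 1.
φ(2): Repeated squaring mod 21: 2^1 ≡ 2, 2^2 ≡ 2² = 4, 2^4 ≡ 4² = 16. Since 6 = 4 + 2, 2^6 ≡ 16·4: 16·4 = 64 ≡ 1. So 2^6 ≡ 1 (mod 21).
So φ(1) = φ(2) = 1 while 1 ≠ 2, therefore φ is not injective, hence not bijective.
Since φ is not bijective, we determine |image(φ)|. Computing x^6 mod 21 for each x (by repeated squaring, reducing mod 21 at every step), the values φ(0), φ(1), …, φ(20) are: 0, 1, 1, 15, 1, 1, 15, 7, 1, 15, 1, 1, 15, 1, 7, 15, 1, 1, 15, 1, 1.
The distinct values are {0, 1, 7, 15}; there are 4 of them.

4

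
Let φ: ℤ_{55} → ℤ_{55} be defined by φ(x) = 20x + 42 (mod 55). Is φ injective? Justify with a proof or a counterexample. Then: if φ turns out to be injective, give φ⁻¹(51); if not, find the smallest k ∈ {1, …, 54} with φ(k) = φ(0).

Recall that φ is injective if φ(a) = φ(b) implies a = b.
We have gcd(20, 55) = 5 > 1. Taking a = 0 and b = 11: φ(0) = 42 and φ(11) = 20·11 + 42 = 262 ≡ 42 (mod 55).
So φ(0) = φ(11) while 0 ≠ 11, so φ is not injective.
Since φ is not injective, we find the least positive k with φ(k) = φ(0): this means 20k ≡ 0 (mod 55), i.e. 55 ∣ 20k. Since gcd(20, 55) = 5, dividing through by 5 this holds exactly when 11 ∣ 4k, and as gcd(4, 11) = 1, exactly when 11 ∣ k.
The smallest positive such k is 11.

11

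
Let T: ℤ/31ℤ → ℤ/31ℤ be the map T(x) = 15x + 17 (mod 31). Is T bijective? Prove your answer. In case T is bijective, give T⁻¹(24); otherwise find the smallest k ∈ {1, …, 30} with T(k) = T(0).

Suppose T(a) = T(b) in ℤ/31ℤ. Then 15a + 17 ≡ 15b + 17 (mod 31), so 15(a − b) ≡ 0 (mod 31).
Since gcd(15, 31) = 1, 15 is invertible modulo 31, thus a − b ≡ 0 (mod 31), i.e. a = b.
We now compute 15⁻¹ mod 31 explicitly. Euclid's algorithm: 31 = 2·15 + 1; back-substituting gives 1 = 29·15 − 14·31, so 15⁻¹ ≡ 29 (mod 31).
Then y ↦ 29(y − 17) is a two-sided inverse to T, so every y ∈ ℤ/31ℤ has a preimage.
Thus T is bijective.
Since T is bijective, we find T⁻¹(24): we need 15x ≡ 24 − 17 ≡ 7 (mod 31). Using 15⁻¹ = 29: x ≡ 29·7 = 203 = 6·31 + 17, so x = 17.
Check: T(17) = 15·17 + 17 = 272 = 8·31 + 24 ≡ 24 (mod 31).

17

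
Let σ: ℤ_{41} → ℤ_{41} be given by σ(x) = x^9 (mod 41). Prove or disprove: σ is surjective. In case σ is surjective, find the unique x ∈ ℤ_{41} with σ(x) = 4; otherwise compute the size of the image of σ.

Since 41 is prime, the nonzero elements of ℤ_{41} form a cyclic group of order 40.
As gcd(9, 40) = 1, raising to the 9th power is a bijection on this group: if u^9 ≡ v^9 then (uv^{−1})^9 = 1, and the only element of order dividing gcd(9, 40) = 1 is 1, so u = v.
With σ(0) = 0 this makes σ injective on all of ℤ_{41}, hence bijective (finite equal-size domain and codomain). In particular σ is surjective.
Since σ is surjective, we find the preimage of 4. The inverse of x ↦ x^9 on (ℤ_{41})^× is x ↦ x^9, because 9·9 = 81 = 2·40 + 1 ≡ 1 (mod 40) and x^{40} = 1 for x ≠ 0 (Fermat). So σ⁻¹(4) = 4^9 mod 41.
Repeated squaring mod 41: 4^1 ≡ 4, 4^2 ≡ 4² = 16, 4^4 ≡ 16² = 256 ≡ 10, 4^8 ≡ 10² = 100 ≡ 18. Since 9 = 8 + 1, 4^9 ≡ 18·4: 18·4 = 72 ≡ 31. So 4^9 ≡ 31 (mod 41).
Hence σ⁻¹(4) = 31.

31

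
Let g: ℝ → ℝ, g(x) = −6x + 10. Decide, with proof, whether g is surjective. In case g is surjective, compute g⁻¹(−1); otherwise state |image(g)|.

11/6

Recall that surjectivity means every element of the codomain has a preimage under g.
For any y ∈ ℝ, x = (y − 10)/(−6) satisfies g(x) = y.
Thus g is surjective.
Since g is surjective, we compute g⁻¹(−1) = (−1 − 10)/(−6) = 11/6.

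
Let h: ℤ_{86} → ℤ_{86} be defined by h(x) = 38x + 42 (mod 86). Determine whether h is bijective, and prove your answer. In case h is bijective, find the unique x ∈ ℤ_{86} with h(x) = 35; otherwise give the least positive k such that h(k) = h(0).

By definition, h is injective when h(x_1) = h(x_2) forces x_1 = x_2.
We have gcd(38, 86) = 2 > 1. Taking x_1 = 0 and x_2 = 43: h(0) = 42 and h(43) = 38·43 + 42 = 1676 ≡ 42 (mod 86).
So h(0) = h(43) while 0 ≠ 43, therefore h is not injective, hence not bijective.
Since h is not bijective, we find the least positive k with h(k) = h(0): this means 38k ≡ 0 (mod 86), i.e. 86 ∣ 38k. Since gcd(38, 86) = 2, dividing through by 2 this holds exactly when 43 ∣ 19k, and as gcd(19, 43) = 1, exactly when 43 ∣ k.
The smallest positive such k is 43.

43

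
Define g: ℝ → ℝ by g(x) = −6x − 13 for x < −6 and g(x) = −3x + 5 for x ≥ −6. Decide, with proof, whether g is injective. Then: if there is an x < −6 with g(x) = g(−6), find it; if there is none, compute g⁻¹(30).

-43/6

Both pieces are strictly decreasing (slopes −6 and −3), so each is injective on its own interval.
The left piece maps (−∞, −6) onto (23, ∞); the right piece maps [−6, ∞) onto (−∞, 23].
These images are disjoint, so no value is attained by both pieces. Therefore g is injective.
Because the two images are disjoint, no x < −6 has g(x) = g(−6), so we compute g⁻¹(30): 30 lies in (23, ∞), so solve −6x − 13 = 30: x = (30 + 13)/(−6) = −43/6.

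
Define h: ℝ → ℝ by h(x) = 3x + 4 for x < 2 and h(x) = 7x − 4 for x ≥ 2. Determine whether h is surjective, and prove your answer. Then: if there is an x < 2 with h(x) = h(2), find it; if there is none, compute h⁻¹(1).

-1

Both pieces are strictly increasing (slopes 3 and 7), so each is injective on its own interval.
The left piece maps (−∞, 2) onto (−∞, 10); the right piece maps [2, ∞) onto [10, ∞).
These images together cover ℝ, so h is surjective.
Because the two images are disjoint, no x < 2 has h(x) = h(2), so we compute h⁻¹(1): 1 lies in (−∞, 10), so solve 3x + 4 = 1: x = (1 − 4)/3 = −1.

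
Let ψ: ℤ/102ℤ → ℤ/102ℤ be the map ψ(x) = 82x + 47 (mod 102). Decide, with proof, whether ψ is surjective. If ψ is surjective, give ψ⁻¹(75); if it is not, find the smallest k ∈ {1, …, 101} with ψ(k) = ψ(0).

51

Since gcd(82, 102) = 2, we have 82x ≡ 0 (mod 2) for all x, so ψ(x) ≡ 1 (mod 2).
But 0 ≢ 1 (mod 2), so 0 ∈ ℤ/102ℤ has no preimage. Thus ψ is not surjective.
Since ψ is not surjective, we find the least positive k with ψ(k) = ψ(0): this means 82k ≡ 0 (mod 102), i.e. 102 ∣ 82k. Since gcd(82, 102) = 2, dividing through by 2 this holds exactly when 51 ∣ 41k, and as gcd(41, 51) = 1, exactly when 51 ∣ k.
The smallest positive such k is 51.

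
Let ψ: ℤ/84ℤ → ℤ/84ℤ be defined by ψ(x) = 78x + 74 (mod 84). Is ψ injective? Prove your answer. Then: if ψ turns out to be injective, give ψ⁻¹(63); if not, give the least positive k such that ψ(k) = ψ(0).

14

We have gcd(78, 84) = 6 > 1. Taking s = 0 and t = 14: ψ(0) = 74 and ψ(14) = 78·14 + 74 = 1166 ≡ 74 (mod 84).
So ψ(0) = ψ(14) while 0 ≠ 14, so ψ is not injective.
Since ψ is not injective, we find the least positive k with ψ(k) = ψ(0): this means 78k ≡ 0 (mod 84), i.e. 84 ∣ 78k. Since gcd(78, 84) = 6, dividing through by 6 this holds exactly when 14 ∣ 13k, and as gcd(13, 14) = 1, exactly when 14 ∣ k.
The smallest positive such k is 14.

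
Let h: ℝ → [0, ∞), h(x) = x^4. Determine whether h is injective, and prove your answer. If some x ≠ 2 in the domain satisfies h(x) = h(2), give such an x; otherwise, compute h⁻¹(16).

-2

h(2) = 16 = (−2)^4 = h(−2) (since 4 is even), with 2 ≠ −2. So h is not injective.
For the follow-up, such an x exists: taking x = −2 ∈ ℝ gives h(−2) = 16 = h(2) with −2 ≠ 2.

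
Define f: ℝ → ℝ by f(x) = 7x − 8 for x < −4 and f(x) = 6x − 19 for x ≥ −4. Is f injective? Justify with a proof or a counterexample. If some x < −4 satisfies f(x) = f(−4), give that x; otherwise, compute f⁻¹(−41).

-5

Both pieces are strictly increasing (slopes 7 and 6), so each is injective on its own interval.
The left piece maps (−∞, −4) onto (−∞, −36); the right piece maps [−4, ∞) onto [−43, ∞).
These images overlap. In particular f(−4) = −43 (right piece), and solving 7x − 8 = −43 on the left piece gives x = −5 < −4.
So f(−5) = f(−4) with −5 ≠ −4, and f is not injective. This x = −5 is the requested value below −4.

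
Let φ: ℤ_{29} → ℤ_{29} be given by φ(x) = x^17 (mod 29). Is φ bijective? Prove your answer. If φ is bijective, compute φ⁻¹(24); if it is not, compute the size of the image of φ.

7

Since 29 is prime, the nonzero elements of ℤ_{29} form a cyclic group of order 28.
As gcd(17, 28) = 1, raising to the 17th power is a bijection on this group: if a^17 ≡ b^17 then (ab^{−1})^17 = 1, and the only element of order dividing gcd(17, 28) = 1 is 1, so a = b.
With φ(0) = 0 this makes φ injective on all of ℤ_{29}, hence bijective (finite equal-size domain and codomain). In particular φ is bijective.
Since φ is bijective, we find the preimage of 24. The inverse of x ↦ x^17 on (ℤ_{29})^× is x ↦ x^5, because 17·5 = 85 = 3·28 + 1 ≡ 1 (mod 28) and x^{28} = 1 for x ≠ 0 (Fermat). So φ⁻¹(24) = 24^5 mod 29.
Repeated squaring mod 29: 24^1 ≡ 24, 24^2 ≡ 24² = 576 ≡ 25, 24^4 ≡ 25² = 625 ≡ 16. Since 5 = 4 + 1, 24^5 ≡ 16·24: 16·24 = 384 ≡ 7. So 24^5 ≡ 7 (mod 29).
Hence φ⁻¹(24) = 7.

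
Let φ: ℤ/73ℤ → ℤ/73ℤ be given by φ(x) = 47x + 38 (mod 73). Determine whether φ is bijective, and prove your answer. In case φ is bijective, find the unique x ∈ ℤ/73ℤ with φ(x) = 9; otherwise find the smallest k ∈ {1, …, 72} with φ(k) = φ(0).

Recall: φ is injective when φ(a) = φ(b) forces a = b.
Suppose φ(a) = φ(b) in ℤ/73ℤ. Then 47a + 38 ≡ 47b + 38 (mod 73), therefore 47(a − b) ≡ 0 (mod 73).
Since gcd(47, 73) = 1, 47 is invertible modulo 73, so a − b ≡ 0 (mod 73), i.e. a = b.
We now compute 47⁻¹ mod 73 explicitly. Euclid's algorithm: 73 = 1·47 + 26, 47 = 1·26 + 21, 26 = 1·21 + 5, 21 = 4·5 + 1; back-substituting gives 1 = 14·47 − 9·73, so 47⁻¹ ≡ 14 (mod 73).
For any y ∈ ℤ/73ℤ, x = 14(y − 38) mod 73 satisfies φ(x) = 47·14(y − 38) + 38 ≡ y (since 47·14 ≡ 1 mod 73). So every y has a preimage.
So φ is bijective.
Since φ is bijective, we find φ⁻¹(9): we need 47x ≡ 9 − 38 ≡ 44 (mod 73). Using 47⁻¹ = 14: x ≡ 14·44 = 616 = 8·73 + 32, so x = 32.
Check: φ(32) = 47·32 + 38 = 1542 = 21·73 + 9 ≡ 9 (mod 73).

32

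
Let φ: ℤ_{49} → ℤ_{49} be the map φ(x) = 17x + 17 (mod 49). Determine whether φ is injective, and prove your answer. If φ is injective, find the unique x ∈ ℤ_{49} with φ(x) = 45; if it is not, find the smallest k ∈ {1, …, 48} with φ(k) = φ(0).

If φ(u) = φ(v), then 17u ≡ 17v (mod 49). Because gcd(17, 49) = 1, we may cancel 17 to get u ≡ v (mod 49).
So φ is injective.
We now compute 17⁻¹ mod 49 explicitly. Euclid's algorithm: 49 = 2·17 + 15, 17 = 1·15 + 2, 15 = 7·2 + 1; back-substituting gives 1 = 26·17 − 9·49, so 17⁻¹ ≡ 26 (mod 49).
Since φ is injective, we find φ⁻¹(45): we need 17x ≡ 45 − 17 ≡ 28 (mod 49). Using 17⁻¹ = 26: x ≡ 26·28 = 728 = 14·49 + 42, so x = 42.
Check: φ(42) = 17·42 + 17 = 731 = 14·49 + 45 ≡ 45 (mod 49).

42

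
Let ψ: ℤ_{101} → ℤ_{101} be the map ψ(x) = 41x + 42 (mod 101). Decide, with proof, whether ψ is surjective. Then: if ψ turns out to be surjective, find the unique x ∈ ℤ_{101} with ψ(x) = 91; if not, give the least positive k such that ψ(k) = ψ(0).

48

Since gcd(41, 101) = 1, 41 is invertible modulo 101. Euclid's algorithm: 101 = 2·41 + 19, 41 = 2·19 + 3, 19 = 6·3 + 1; back-substituting gives 1 = 69·41 − 28·101, so 41⁻¹ ≡ 69 (mod 101).
Then y ↦ 69(y − 42) is a two-sided inverse to ψ, so every y ∈ ℤ_{101} has a preimage.
Therefore ψ is surjective.
Since ψ is surjective, we compute ψ⁻¹(91): solve 41x + 42 ≡ 91 (mod 101), i.e. 41x ≡ 49 (mod 101).
Multiplying by 41⁻¹ = 69 gives x ≡ 69·49 = 3381 = 33·101 + 48 ≡ 48 (mod 101).
Check: ψ(48) = 41·48 + 42 = 2010 = 19·101 + 91 ≡ 91 (mod 101).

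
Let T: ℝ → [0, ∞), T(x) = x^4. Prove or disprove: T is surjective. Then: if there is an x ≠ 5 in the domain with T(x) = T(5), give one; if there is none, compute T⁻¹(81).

-5

For any y ∈ [0, ∞), x = y^{1/4} ∈ ℝ satisfies x^4 = y, so T is surjective.
For the follow-up, such an x exists: taking x = −5 ∈ ℝ gives T(−5) = 625 = T(5) with −5 ≠ 5.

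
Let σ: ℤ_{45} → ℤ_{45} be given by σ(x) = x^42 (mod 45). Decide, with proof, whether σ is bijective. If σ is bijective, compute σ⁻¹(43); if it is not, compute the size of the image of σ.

6

σ(1) = 1^42 = 1.
σ(4): Repeated squaring mod 45: 4^1 ≡ 4, 4^2 ≡ 4² = 16, 4^4 ≡ 16² = 256 ≡ 31, 4^8 ≡ 31² = 961 ≡ 16, 4^16 ≡ 16² = 256 ≡ 31, 4^32 ≡ 31² = 961 ≡ 16. Since 42 = 32 + 8 + 2, 4^42 ≡ 16·16·16: 16·16 = 256 ≡ 31, then 31·16 = 496 ≡ 1. So 4^42 ≡ 1 (mod 45).
So σ(1) = σ(4) = 1 while 1 ≠ 4, therefore σ is not injective, hence not bijective.
Since σ is not bijective, we determine |image(σ)|. Computing x^42 mod 45 for each x (by repeated squaring, reducing mod 45 at every step), the values σ(0), σ(1), …, σ(44) are: 0, 1, 19, 9, 1, 10, 36, 19, 19, 36, 10, 1, 9, 19, 1, 0, 1, 19, 9, 1, 10, 36, 19, 19, 36, 10, 1, 9, 19, 1, 0, 1, 19, 9, 1, 10, 36, 19, 19, 36, 10, 1, 9, 19, 1.
The distinct values are {0, 1, 9, 10, 19, 36}; there are 6 of them.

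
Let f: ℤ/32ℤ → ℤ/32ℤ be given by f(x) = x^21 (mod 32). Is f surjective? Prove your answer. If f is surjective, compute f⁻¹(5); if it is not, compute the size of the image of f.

f(0) = 0^21 = 0.
f(2): Repeated squaring mod 32: 2^1 ≡ 2, 2^2 ≡ 2² = 4, 2^4 ≡ 4² = 16, 2^8 ≡ 16² = 256 ≡ 0, 2^16 ≡ 0² = 0. Since 21 = 16 + 4 + 1, 2^21 ≡ 0·16·2: 0·16 = 0, then 0·2 = 0. So 2^21 ≡ 0 (mod 32).
So f(0) = f(2) = 0 while 0 ≠ 2, hence f is not injective.
A non-injective map from the 32-element set ℤ/32ℤ to itself takes at most 31 distinct values, so it cannot be surjective. Hence f is not surjective.
Since f is not surjective, we determine |image(f)|. Computing x^21 mod 32 for each x (by repeated squaring, reducing mod 32 at every step), the values f(0), f(1), …, f(31) are: 0, 1, 0, 19, 0, 21, 0, 7, 0, 9, 0, 27, 0, 29, 0, 15, 0, 17, 0, 3, 0, 5, 0, 23, 0, 25, 0, 11, 0, 13, 0, 31.
The distinct values are {0, 1, 3, 5, 7, 9, 11, 13, 15, 17, 19, 21, 23, 25, 27, 29, 31}; there are 17 of them.

17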